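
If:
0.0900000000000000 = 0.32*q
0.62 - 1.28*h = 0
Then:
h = 0.48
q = 0.28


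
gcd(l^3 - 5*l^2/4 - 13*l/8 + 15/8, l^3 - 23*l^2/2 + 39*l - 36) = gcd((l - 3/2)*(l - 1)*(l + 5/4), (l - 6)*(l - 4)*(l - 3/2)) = l - 3/2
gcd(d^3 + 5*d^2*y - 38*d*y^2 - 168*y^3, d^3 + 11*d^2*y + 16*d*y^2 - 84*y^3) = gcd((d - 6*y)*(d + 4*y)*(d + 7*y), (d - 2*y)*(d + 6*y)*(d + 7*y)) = d + 7*y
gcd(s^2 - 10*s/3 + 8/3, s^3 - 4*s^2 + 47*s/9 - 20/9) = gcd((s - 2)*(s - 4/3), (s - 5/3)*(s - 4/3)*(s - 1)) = s - 4/3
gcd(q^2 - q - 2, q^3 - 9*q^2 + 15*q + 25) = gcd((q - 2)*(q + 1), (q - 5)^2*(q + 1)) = q + 1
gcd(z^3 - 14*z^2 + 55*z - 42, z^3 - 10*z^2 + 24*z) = z - 6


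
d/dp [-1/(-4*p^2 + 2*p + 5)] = 2*(1 - 4*p)/(-4*p^2 + 2*p + 5)^2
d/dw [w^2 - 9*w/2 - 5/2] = 2*w - 9/2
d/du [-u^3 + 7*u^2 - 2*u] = -3*u^2 + 14*u - 2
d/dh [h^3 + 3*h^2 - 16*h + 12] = 3*h^2 + 6*h - 16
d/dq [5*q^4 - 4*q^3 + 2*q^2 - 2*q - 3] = 20*q^3 - 12*q^2 + 4*q - 2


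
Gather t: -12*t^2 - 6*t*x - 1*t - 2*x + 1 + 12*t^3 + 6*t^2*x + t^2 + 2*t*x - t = 12*t^3 + t^2*(6*x - 11) + t*(-4*x - 2) - 2*x + 1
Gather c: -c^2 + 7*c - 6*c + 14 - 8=-c^2 + c + 6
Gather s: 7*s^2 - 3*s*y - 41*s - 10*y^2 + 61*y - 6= 7*s^2 + s*(-3*y - 41) - 10*y^2 + 61*y - 6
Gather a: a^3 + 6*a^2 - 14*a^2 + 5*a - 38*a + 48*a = a^3 - 8*a^2 + 15*a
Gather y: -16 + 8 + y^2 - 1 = y^2 - 9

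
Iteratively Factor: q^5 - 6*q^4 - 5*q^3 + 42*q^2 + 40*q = (q - 5)*(q^4 - q^3 - 10*q^2 - 8*q) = (q - 5)*(q + 1)*(q^3 - 2*q^2 - 8*q) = (q - 5)*(q - 4)*(q + 1)*(q^2 + 2*q) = q*(q - 5)*(q - 4)*(q + 1)*(q + 2)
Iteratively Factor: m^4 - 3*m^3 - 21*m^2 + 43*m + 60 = (m + 4)*(m^3 - 7*m^2 + 7*m + 15) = (m - 3)*(m + 4)*(m^2 - 4*m - 5) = (m - 3)*(m + 1)*(m + 4)*(m - 5)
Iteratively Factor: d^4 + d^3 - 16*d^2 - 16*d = (d + 4)*(d^3 - 3*d^2 - 4*d) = d*(d + 4)*(d^2 - 3*d - 4) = d*(d + 1)*(d + 4)*(d - 4)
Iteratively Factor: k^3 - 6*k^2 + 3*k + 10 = (k + 1)*(k^2 - 7*k + 10) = (k - 2)*(k + 1)*(k - 5)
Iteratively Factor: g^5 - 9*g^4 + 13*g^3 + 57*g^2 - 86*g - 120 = (g + 1)*(g^4 - 10*g^3 + 23*g^2 + 34*g - 120) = (g - 5)*(g + 1)*(g^3 - 5*g^2 - 2*g + 24) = (g - 5)*(g - 4)*(g + 1)*(g^2 - g - 6) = (g - 5)*(g - 4)*(g + 1)*(g + 2)*(g - 3)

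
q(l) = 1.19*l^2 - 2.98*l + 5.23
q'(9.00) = 18.44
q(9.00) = 74.80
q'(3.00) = 4.16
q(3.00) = 7.00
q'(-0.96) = -5.26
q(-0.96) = 9.19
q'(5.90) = 11.06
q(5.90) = 29.07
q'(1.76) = 1.21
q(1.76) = 3.67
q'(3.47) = 5.28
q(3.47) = 9.22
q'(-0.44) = -4.03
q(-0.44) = 6.77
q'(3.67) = 5.75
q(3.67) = 10.32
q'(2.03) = 1.85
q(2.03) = 4.08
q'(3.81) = 6.09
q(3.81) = 11.15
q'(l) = 2.38*l - 2.98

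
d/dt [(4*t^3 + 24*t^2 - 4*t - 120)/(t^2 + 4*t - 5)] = 4*(t^2 - 2*t + 5)/(t^2 - 2*t + 1)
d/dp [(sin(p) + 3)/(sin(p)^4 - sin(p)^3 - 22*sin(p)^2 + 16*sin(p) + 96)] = (-3*sin(p)^4 - 10*sin(p)^3 + 31*sin(p)^2 + 132*sin(p) + 48)*cos(p)/(sin(p)^4 - sin(p)^3 - 22*sin(p)^2 + 16*sin(p) + 96)^2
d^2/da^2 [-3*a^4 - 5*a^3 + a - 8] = 6*a*(-6*a - 5)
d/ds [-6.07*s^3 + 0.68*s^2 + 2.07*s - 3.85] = -18.21*s^2 + 1.36*s + 2.07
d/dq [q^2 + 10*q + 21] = 2*q + 10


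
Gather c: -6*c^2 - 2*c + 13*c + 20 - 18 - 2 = -6*c^2 + 11*c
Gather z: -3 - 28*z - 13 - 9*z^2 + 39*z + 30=-9*z^2 + 11*z + 14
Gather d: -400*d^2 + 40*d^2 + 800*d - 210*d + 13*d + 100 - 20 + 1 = -360*d^2 + 603*d + 81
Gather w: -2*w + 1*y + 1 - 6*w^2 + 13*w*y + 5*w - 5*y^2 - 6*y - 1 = -6*w^2 + w*(13*y + 3) - 5*y^2 - 5*y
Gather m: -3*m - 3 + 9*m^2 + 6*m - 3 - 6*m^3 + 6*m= -6*m^3 + 9*m^2 + 9*m - 6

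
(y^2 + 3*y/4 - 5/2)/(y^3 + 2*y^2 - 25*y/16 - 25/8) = 4/(4*y + 5)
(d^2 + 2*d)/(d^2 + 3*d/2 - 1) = 2*d/(2*d - 1)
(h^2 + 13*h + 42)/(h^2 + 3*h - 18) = (h + 7)/(h - 3)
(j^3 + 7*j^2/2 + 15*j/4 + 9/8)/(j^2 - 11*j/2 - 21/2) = (j^2 + 2*j + 3/4)/(j - 7)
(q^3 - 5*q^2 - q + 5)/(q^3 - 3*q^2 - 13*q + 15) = (q + 1)/(q + 3)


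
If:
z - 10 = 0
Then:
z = 10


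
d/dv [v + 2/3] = 1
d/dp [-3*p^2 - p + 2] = -6*p - 1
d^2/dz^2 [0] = 0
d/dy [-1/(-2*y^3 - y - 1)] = (-6*y^2 - 1)/(2*y^3 + y + 1)^2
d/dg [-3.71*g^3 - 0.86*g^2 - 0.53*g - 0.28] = -11.13*g^2 - 1.72*g - 0.53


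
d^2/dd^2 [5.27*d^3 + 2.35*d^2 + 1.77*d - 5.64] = 31.62*d + 4.7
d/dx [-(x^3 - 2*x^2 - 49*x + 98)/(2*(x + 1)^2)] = (-x^3 - 3*x^2 - 45*x + 245)/(2*(x^3 + 3*x^2 + 3*x + 1))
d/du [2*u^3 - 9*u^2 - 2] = 6*u*(u - 3)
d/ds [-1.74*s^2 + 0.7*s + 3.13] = 0.7 - 3.48*s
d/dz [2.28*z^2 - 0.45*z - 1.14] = 4.56*z - 0.45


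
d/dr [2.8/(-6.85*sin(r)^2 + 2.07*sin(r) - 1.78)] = (38.36*sin(r) - 5.796)*cos(r)/(6.85*sin(r)^2 - 2.07*sin(r) + 1.78)^2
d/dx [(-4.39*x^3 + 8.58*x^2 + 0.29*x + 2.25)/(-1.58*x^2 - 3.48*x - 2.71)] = (6.9362*x^4 + 30.5544*x^3 + 6.29049999999999*x^2 - 39.3936*x + 7.0441)/(2.4964*x^4 + 10.9968*x^3 + 20.674*x^2 + 18.8616*x + 7.3441)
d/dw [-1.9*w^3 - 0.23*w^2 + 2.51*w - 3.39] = -5.7*w^2 - 0.46*w + 2.51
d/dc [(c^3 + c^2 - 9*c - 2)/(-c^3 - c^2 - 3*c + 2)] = 12*(-2*c^3 - c^2 - 2)/(c^6 + 2*c^5 + 7*c^4 + 2*c^3 + 5*c^2 - 12*c + 4)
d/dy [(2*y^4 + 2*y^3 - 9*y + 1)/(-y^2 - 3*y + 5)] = (-4*y^5 - 20*y^4 + 28*y^3 + 21*y^2 + 2*y - 42)/(y^4 + 6*y^3 - y^2 - 30*y + 25)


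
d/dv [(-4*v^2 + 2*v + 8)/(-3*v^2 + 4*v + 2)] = 2*(-5*v^2 + 16*v - 14)/(9*v^4 - 24*v^3 + 4*v^2 + 16*v + 4)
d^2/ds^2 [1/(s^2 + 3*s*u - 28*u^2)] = 2*(-s^2 - 3*s*u + 28*u^2 + (2*s + 3*u)^2)/(s^2 + 3*s*u - 28*u^2)^3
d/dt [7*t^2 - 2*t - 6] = 14*t - 2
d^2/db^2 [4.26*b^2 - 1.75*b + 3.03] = 8.52000000000000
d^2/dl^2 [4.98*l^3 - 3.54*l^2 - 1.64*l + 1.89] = 29.88*l - 7.08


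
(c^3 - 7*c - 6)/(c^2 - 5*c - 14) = (c^2 - 2*c - 3)/(c - 7)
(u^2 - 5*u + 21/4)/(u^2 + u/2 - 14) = (u - 3/2)/(u + 4)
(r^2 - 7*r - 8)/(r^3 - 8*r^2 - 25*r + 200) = (r + 1)/(r^2 - 25)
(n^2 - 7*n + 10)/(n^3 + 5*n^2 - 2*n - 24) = (n - 5)/(n^2 + 7*n + 12)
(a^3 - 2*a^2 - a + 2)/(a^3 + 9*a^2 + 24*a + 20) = (a^3 - 2*a^2 - a + 2)/(a^3 + 9*a^2 + 24*a + 20)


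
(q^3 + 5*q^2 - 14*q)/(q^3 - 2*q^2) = (q + 7)/q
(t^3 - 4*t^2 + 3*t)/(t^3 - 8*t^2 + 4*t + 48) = t*(t^2 - 4*t + 3)/(t^3 - 8*t^2 + 4*t + 48)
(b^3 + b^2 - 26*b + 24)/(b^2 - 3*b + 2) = (b^2 + 2*b - 24)/(b - 2)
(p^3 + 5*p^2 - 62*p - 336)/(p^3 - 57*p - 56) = (p + 6)/(p + 1)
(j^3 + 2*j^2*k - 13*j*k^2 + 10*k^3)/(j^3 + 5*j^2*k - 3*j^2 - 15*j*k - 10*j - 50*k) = (j^2 - 3*j*k + 2*k^2)/(j^2 - 3*j - 10)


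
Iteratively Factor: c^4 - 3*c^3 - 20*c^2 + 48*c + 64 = (c + 4)*(c^3 - 7*c^2 + 8*c + 16) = (c + 1)*(c + 4)*(c^2 - 8*c + 16) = (c - 4)*(c + 1)*(c + 4)*(c - 4)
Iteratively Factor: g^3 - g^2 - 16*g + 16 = (g - 1)*(g^2 - 16) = (g - 4)*(g - 1)*(g + 4)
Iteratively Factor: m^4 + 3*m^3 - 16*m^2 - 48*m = (m - 4)*(m^3 + 7*m^2 + 12*m) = (m - 4)*(m + 3)*(m^2 + 4*m) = (m - 4)*(m + 3)*(m + 4)*(m)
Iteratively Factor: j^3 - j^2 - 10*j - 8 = (j - 4)*(j^2 + 3*j + 2) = (j - 4)*(j + 1)*(j + 2)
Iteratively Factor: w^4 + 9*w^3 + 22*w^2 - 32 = (w + 4)*(w^3 + 5*w^2 + 2*w - 8) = (w - 1)*(w + 4)*(w^2 + 6*w + 8) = (w - 1)*(w + 4)^2*(w + 2)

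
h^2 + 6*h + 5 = (h + 1)*(h + 5)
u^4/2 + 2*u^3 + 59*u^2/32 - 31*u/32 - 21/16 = (u/2 + 1)*(u - 3/4)*(u + 1)*(u + 7/4)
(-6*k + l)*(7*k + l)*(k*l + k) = -42*k^3*l - 42*k^3 + k^2*l^2 + k^2*l + k*l^3 + k*l^2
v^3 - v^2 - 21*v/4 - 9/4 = (v - 3)*(v + 1/2)*(v + 3/2)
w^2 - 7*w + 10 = (w - 5)*(w - 2)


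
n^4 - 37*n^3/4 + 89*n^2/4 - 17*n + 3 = (n - 6)*(n - 2)*(n - 1)*(n - 1/4)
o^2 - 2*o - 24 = (o - 6)*(o + 4)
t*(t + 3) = t^2 + 3*t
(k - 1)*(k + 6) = k^2 + 5*k - 6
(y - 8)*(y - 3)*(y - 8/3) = y^3 - 41*y^2/3 + 160*y/3 - 64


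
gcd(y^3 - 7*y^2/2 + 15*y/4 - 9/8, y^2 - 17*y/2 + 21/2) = y - 3/2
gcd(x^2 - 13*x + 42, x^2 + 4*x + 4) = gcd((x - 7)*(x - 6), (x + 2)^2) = 1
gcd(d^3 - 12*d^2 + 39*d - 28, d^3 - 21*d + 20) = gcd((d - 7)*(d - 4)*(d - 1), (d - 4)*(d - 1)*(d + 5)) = d^2 - 5*d + 4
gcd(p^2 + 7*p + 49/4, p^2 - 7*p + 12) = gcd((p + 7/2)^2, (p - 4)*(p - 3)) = 1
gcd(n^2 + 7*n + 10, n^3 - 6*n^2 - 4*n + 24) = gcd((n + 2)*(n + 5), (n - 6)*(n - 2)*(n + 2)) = n + 2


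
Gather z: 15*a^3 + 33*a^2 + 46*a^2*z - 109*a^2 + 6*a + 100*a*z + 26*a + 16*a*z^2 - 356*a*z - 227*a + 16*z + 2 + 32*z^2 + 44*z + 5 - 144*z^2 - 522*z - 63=15*a^3 - 76*a^2 - 195*a + z^2*(16*a - 112) + z*(46*a^2 - 256*a - 462) - 56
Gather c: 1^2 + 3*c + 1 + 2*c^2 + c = 2*c^2 + 4*c + 2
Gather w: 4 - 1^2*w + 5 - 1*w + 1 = 10 - 2*w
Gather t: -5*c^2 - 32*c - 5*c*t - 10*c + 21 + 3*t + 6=-5*c^2 - 42*c + t*(3 - 5*c) + 27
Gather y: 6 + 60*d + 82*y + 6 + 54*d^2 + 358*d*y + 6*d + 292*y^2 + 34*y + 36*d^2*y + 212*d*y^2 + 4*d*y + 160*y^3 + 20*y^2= 54*d^2 + 66*d + 160*y^3 + y^2*(212*d + 312) + y*(36*d^2 + 362*d + 116) + 12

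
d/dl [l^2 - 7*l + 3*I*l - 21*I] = 2*l - 7 + 3*I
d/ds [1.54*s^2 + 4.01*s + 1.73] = 3.08*s + 4.01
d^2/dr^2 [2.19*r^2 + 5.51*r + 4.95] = 4.38000000000000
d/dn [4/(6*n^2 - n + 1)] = 4*(1 - 12*n)/(6*n^2 - n + 1)^2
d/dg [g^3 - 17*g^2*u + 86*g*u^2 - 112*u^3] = 3*g^2 - 34*g*u + 86*u^2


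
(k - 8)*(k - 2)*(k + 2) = k^3 - 8*k^2 - 4*k + 32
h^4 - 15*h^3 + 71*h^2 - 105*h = h*(h - 7)*(h - 5)*(h - 3)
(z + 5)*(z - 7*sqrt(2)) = z^2 - 7*sqrt(2)*z + 5*z - 35*sqrt(2)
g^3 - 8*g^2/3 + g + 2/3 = (g - 2)*(g - 1)*(g + 1/3)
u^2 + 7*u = u*(u + 7)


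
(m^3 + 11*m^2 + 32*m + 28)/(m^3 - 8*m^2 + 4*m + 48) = (m^2 + 9*m + 14)/(m^2 - 10*m + 24)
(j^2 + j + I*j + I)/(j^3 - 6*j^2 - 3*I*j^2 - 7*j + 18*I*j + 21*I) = (j + I)/(j^2 - j*(7 + 3*I) + 21*I)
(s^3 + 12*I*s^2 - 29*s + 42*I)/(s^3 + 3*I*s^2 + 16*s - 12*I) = (s + 7*I)/(s - 2*I)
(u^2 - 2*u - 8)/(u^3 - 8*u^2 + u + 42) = (u - 4)/(u^2 - 10*u + 21)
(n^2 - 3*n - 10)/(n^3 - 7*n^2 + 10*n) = (n + 2)/(n*(n - 2))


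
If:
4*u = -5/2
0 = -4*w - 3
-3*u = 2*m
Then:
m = 15/16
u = -5/8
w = -3/4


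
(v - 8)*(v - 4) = v^2 - 12*v + 32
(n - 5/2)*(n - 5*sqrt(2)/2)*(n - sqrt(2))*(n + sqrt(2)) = n^4 - 5*sqrt(2)*n^3/2 - 5*n^3/2 - 2*n^2 + 25*sqrt(2)*n^2/4 + 5*n + 5*sqrt(2)*n - 25*sqrt(2)/2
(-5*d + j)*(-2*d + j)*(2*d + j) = 20*d^3 - 4*d^2*j - 5*d*j^2 + j^3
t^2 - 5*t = t*(t - 5)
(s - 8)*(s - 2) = s^2 - 10*s + 16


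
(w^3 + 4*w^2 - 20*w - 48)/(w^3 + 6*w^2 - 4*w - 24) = (w - 4)/(w - 2)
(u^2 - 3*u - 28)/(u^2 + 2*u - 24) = (u^2 - 3*u - 28)/(u^2 + 2*u - 24)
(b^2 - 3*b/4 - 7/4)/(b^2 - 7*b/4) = (b + 1)/b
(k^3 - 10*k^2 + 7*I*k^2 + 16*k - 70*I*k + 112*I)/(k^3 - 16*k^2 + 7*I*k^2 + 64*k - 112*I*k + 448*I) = (k - 2)/(k - 8)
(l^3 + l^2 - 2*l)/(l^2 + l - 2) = l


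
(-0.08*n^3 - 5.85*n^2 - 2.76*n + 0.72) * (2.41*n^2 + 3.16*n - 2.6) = -0.1928*n^5 - 14.3513*n^4 - 24.9296*n^3 + 8.2236*n^2 + 9.4512*n - 1.872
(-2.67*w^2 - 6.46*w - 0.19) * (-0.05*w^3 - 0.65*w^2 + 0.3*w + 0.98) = 0.1335*w^5 + 2.0585*w^4 + 3.4075*w^3 - 4.4311*w^2 - 6.3878*w - 0.1862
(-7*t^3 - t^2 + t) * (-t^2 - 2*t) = 7*t^5 + 15*t^4 + t^3 - 2*t^2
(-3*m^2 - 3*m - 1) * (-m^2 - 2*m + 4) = 3*m^4 + 9*m^3 - 5*m^2 - 10*m - 4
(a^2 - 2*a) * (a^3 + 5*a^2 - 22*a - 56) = a^5 + 3*a^4 - 32*a^3 - 12*a^2 + 112*a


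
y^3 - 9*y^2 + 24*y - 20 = (y - 5)*(y - 2)^2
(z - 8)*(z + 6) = z^2 - 2*z - 48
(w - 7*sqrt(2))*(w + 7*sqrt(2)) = w^2 - 98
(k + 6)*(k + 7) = k^2 + 13*k + 42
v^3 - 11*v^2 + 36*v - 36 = (v - 6)*(v - 3)*(v - 2)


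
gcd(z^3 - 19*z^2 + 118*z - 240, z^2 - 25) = z - 5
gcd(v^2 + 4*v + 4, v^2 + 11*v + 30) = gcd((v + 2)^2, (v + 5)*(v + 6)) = 1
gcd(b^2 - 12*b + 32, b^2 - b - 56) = b - 8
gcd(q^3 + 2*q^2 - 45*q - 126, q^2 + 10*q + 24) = q + 6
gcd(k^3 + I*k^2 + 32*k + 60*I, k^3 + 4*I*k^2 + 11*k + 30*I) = k^2 + 7*I*k - 10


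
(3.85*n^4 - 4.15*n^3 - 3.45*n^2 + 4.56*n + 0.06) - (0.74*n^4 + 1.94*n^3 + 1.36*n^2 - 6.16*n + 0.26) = 3.11*n^4 - 6.09*n^3 - 4.81*n^2 + 10.72*n - 0.2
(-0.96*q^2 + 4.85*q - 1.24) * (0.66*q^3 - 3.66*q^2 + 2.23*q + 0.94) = -0.6336*q^5 + 6.7146*q^4 - 20.7102*q^3 + 14.4515*q^2 + 1.7938*q - 1.1656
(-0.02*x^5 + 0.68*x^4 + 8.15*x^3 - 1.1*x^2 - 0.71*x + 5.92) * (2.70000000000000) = -0.054*x^5 + 1.836*x^4 + 22.005*x^3 - 2.97*x^2 - 1.917*x + 15.984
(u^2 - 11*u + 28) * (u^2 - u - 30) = u^4 - 12*u^3 + 9*u^2 + 302*u - 840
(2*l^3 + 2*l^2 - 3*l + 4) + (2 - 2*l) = 2*l^3 + 2*l^2 - 5*l + 6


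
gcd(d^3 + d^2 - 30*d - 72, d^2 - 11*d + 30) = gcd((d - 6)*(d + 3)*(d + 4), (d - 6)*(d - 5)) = d - 6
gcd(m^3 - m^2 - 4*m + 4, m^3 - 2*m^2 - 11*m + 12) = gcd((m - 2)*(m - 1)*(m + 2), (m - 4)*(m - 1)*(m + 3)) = m - 1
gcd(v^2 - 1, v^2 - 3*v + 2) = v - 1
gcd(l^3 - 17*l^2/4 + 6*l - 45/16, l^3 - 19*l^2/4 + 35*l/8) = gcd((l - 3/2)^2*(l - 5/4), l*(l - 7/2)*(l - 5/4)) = l - 5/4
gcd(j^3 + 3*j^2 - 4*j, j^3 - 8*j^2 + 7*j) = j^2 - j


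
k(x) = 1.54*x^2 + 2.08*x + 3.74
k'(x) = 3.08*x + 2.08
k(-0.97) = 3.17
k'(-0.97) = -0.91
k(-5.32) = 36.26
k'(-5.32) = -14.31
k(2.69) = 20.48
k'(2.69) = 10.37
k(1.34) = 9.29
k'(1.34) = 6.21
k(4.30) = 41.16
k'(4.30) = 15.32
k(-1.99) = 5.70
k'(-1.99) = -4.05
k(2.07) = 14.64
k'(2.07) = 8.46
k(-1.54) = 4.19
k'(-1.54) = -2.66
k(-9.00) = 109.76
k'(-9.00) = -25.64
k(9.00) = 147.20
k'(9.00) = 29.80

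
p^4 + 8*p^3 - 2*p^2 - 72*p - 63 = (p - 3)*(p + 1)*(p + 3)*(p + 7)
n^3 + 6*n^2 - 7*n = n*(n - 1)*(n + 7)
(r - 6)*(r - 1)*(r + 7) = r^3 - 43*r + 42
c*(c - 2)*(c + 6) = c^3 + 4*c^2 - 12*c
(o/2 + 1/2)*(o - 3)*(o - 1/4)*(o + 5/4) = o^4/2 - o^3/2 - 85*o^2/32 - 19*o/16 + 15/32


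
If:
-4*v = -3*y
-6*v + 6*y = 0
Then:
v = 0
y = 0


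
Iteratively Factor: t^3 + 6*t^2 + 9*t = (t)*(t^2 + 6*t + 9) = t*(t + 3)*(t + 3)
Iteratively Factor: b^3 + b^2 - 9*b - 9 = (b - 3)*(b^2 + 4*b + 3) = (b - 3)*(b + 3)*(b + 1)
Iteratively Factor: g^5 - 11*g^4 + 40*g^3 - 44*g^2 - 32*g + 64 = (g - 4)*(g^4 - 7*g^3 + 12*g^2 + 4*g - 16) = (g - 4)*(g - 2)*(g^3 - 5*g^2 + 2*g + 8) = (g - 4)*(g - 2)*(g + 1)*(g^2 - 6*g + 8) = (g - 4)*(g - 2)^2*(g + 1)*(g - 4)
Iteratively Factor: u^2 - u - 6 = (u - 3)*(u + 2)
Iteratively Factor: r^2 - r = (r)*(r - 1)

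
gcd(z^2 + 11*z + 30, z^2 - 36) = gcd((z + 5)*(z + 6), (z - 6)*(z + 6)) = z + 6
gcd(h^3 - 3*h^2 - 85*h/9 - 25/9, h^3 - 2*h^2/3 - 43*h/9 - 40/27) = h^2 + 2*h + 5/9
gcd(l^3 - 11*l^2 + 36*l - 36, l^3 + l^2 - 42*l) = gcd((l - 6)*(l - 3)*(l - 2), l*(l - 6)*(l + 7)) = l - 6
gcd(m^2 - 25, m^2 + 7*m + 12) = 1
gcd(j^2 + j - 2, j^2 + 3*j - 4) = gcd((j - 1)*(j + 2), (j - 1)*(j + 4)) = j - 1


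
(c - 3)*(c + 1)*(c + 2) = c^3 - 7*c - 6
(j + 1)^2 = j^2 + 2*j + 1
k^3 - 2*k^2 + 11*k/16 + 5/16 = (k - 5/4)*(k - 1)*(k + 1/4)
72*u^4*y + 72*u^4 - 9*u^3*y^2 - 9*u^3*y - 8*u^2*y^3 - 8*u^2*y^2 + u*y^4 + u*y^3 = (-8*u + y)*(-3*u + y)*(3*u + y)*(u*y + u)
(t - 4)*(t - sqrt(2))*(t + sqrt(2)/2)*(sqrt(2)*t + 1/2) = sqrt(2)*t^4 - 4*sqrt(2)*t^3 - t^3/2 - 5*sqrt(2)*t^2/4 + 2*t^2 - t/2 + 5*sqrt(2)*t + 2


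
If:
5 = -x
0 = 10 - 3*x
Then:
No Solution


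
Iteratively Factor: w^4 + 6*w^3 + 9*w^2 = (w + 3)*(w^3 + 3*w^2) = w*(w + 3)*(w^2 + 3*w) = w*(w + 3)^2*(w)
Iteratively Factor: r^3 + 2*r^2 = (r)*(r^2 + 2*r) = r^2*(r + 2)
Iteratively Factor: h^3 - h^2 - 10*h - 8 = (h + 2)*(h^2 - 3*h - 4) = (h + 1)*(h + 2)*(h - 4)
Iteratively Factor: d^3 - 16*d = (d + 4)*(d^2 - 4*d) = (d - 4)*(d + 4)*(d)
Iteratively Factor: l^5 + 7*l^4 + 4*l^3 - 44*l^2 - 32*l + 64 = (l - 1)*(l^4 + 8*l^3 + 12*l^2 - 32*l - 64) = (l - 1)*(l + 4)*(l^3 + 4*l^2 - 4*l - 16) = (l - 2)*(l - 1)*(l + 4)*(l^2 + 6*l + 8) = (l - 2)*(l - 1)*(l + 2)*(l + 4)*(l + 4)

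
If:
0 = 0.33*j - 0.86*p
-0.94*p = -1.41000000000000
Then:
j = 3.91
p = 1.50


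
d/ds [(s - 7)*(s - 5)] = 2*s - 12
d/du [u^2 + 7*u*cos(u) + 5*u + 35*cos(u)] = -7*u*sin(u) + 2*u - 35*sin(u) + 7*cos(u) + 5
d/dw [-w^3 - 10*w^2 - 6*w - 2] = -3*w^2 - 20*w - 6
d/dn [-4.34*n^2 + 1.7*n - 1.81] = 1.7 - 8.68*n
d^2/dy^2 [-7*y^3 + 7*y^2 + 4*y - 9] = 14 - 42*y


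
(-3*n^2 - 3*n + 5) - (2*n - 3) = -3*n^2 - 5*n + 8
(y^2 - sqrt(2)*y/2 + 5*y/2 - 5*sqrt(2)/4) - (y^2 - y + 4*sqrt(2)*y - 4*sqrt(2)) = -9*sqrt(2)*y/2 + 7*y/2 + 11*sqrt(2)/4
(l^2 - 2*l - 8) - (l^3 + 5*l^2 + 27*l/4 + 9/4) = -l^3 - 4*l^2 - 35*l/4 - 41/4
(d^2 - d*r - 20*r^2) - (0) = d^2 - d*r - 20*r^2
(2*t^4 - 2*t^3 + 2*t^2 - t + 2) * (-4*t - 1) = -8*t^5 + 6*t^4 - 6*t^3 + 2*t^2 - 7*t - 2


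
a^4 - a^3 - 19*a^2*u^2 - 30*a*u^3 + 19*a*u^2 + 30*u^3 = (a - 1)*(a - 5*u)*(a + 2*u)*(a + 3*u)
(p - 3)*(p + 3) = p^2 - 9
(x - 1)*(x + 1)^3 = x^4 + 2*x^3 - 2*x - 1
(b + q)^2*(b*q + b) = b^3*q + b^3 + 2*b^2*q^2 + 2*b^2*q + b*q^3 + b*q^2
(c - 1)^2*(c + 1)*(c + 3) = c^4 + 2*c^3 - 4*c^2 - 2*c + 3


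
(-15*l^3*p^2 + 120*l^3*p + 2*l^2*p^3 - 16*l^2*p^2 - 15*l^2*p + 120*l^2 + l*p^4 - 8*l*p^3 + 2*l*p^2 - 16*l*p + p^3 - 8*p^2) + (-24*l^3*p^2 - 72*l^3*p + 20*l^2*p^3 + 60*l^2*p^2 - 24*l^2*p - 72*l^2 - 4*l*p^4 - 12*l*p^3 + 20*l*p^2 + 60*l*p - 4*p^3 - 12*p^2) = -39*l^3*p^2 + 48*l^3*p + 22*l^2*p^3 + 44*l^2*p^2 - 39*l^2*p + 48*l^2 - 3*l*p^4 - 20*l*p^3 + 22*l*p^2 + 44*l*p - 3*p^3 - 20*p^2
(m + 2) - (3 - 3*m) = 4*m - 1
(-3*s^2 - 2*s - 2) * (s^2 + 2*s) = -3*s^4 - 8*s^3 - 6*s^2 - 4*s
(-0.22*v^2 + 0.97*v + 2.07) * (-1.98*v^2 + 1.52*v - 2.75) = 0.4356*v^4 - 2.255*v^3 - 2.0192*v^2 + 0.4789*v - 5.6925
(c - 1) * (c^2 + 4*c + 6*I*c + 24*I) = c^3 + 3*c^2 + 6*I*c^2 - 4*c + 18*I*c - 24*I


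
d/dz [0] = 0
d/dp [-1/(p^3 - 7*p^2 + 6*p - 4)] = (3*p^2 - 14*p + 6)/(p^3 - 7*p^2 + 6*p - 4)^2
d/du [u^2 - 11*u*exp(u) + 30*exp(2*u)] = -11*u*exp(u) + 2*u + 60*exp(2*u) - 11*exp(u)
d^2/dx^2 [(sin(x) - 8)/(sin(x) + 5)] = 13*(sin(x)^2 - 5*sin(x) - 2)/(sin(x) + 5)^3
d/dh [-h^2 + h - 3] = 1 - 2*h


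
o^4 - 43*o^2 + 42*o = o*(o - 6)*(o - 1)*(o + 7)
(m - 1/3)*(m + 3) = m^2 + 8*m/3 - 1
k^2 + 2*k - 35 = (k - 5)*(k + 7)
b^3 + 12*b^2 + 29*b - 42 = (b - 1)*(b + 6)*(b + 7)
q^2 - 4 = (q - 2)*(q + 2)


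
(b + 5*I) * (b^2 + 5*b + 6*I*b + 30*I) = b^3 + 5*b^2 + 11*I*b^2 - 30*b + 55*I*b - 150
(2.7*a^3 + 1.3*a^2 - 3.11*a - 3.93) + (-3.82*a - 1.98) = 2.7*a^3 + 1.3*a^2 - 6.93*a - 5.91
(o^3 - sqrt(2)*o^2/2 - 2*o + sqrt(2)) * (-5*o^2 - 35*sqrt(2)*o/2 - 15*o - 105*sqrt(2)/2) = -5*o^5 - 15*sqrt(2)*o^4 - 15*o^4 - 45*sqrt(2)*o^3 + 55*o^3/2 + 30*sqrt(2)*o^2 + 165*o^2/2 - 35*o + 90*sqrt(2)*o - 105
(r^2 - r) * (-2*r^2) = -2*r^4 + 2*r^3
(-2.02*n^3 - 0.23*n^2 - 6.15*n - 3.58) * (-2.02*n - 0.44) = 4.0804*n^4 + 1.3534*n^3 + 12.5242*n^2 + 9.9376*n + 1.5752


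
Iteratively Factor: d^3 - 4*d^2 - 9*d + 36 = (d - 3)*(d^2 - d - 12) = (d - 3)*(d + 3)*(d - 4)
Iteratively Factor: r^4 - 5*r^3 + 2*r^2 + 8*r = (r + 1)*(r^3 - 6*r^2 + 8*r) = (r - 2)*(r + 1)*(r^2 - 4*r) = (r - 4)*(r - 2)*(r + 1)*(r)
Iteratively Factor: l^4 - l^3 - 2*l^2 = (l - 2)*(l^3 + l^2) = l*(l - 2)*(l^2 + l) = l^2*(l - 2)*(l + 1)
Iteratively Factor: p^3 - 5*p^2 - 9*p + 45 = (p - 5)*(p^2 - 9) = (p - 5)*(p + 3)*(p - 3)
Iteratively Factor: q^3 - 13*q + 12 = (q - 1)*(q^2 + q - 12) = (q - 1)*(q + 4)*(q - 3)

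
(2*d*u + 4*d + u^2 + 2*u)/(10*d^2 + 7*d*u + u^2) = (u + 2)/(5*d + u)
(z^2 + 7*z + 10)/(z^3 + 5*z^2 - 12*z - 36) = (z + 5)/(z^2 + 3*z - 18)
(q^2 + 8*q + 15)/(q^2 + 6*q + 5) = (q + 3)/(q + 1)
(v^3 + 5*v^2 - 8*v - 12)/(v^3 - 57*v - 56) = (v^2 + 4*v - 12)/(v^2 - v - 56)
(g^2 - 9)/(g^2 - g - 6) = (g + 3)/(g + 2)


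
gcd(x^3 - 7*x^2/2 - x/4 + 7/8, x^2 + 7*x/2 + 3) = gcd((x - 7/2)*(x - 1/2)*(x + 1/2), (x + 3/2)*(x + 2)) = 1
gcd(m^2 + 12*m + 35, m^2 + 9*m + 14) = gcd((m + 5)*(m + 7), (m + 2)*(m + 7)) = m + 7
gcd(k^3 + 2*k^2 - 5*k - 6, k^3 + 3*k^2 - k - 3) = k^2 + 4*k + 3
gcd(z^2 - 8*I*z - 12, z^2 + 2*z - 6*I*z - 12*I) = z - 6*I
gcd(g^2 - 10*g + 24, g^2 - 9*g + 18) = g - 6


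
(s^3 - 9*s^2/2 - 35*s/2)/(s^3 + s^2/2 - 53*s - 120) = s*(s - 7)/(s^2 - 2*s - 48)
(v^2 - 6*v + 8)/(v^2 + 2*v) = (v^2 - 6*v + 8)/(v*(v + 2))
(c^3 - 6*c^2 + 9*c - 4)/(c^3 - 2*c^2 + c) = (c - 4)/c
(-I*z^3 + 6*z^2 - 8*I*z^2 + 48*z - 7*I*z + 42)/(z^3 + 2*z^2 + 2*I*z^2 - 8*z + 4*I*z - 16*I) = (-I*z^3 + z^2*(6 - 8*I) + z*(48 - 7*I) + 42)/(z^3 + 2*z^2*(1 + I) + 4*z*(-2 + I) - 16*I)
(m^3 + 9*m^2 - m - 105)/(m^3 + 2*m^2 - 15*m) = (m + 7)/m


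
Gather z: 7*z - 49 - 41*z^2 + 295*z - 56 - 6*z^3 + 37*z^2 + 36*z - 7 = -6*z^3 - 4*z^2 + 338*z - 112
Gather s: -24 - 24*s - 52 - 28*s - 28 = -52*s - 104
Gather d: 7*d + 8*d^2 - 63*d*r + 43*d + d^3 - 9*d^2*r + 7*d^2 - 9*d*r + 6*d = d^3 + d^2*(15 - 9*r) + d*(56 - 72*r)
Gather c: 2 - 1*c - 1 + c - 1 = 0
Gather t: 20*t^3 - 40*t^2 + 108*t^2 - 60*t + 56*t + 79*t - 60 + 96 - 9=20*t^3 + 68*t^2 + 75*t + 27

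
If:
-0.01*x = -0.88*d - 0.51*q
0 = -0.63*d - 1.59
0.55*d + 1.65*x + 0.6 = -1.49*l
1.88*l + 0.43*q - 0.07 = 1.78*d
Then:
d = -2.52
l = -3.36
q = 4.42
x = 3.52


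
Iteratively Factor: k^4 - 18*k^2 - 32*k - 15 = (k + 1)*(k^3 - k^2 - 17*k - 15) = (k - 5)*(k + 1)*(k^2 + 4*k + 3) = (k - 5)*(k + 1)*(k + 3)*(k + 1)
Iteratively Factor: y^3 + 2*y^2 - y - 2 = (y + 1)*(y^2 + y - 2) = (y + 1)*(y + 2)*(y - 1)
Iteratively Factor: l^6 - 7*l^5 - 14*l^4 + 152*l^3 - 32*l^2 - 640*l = (l + 4)*(l^5 - 11*l^4 + 30*l^3 + 32*l^2 - 160*l) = (l - 4)*(l + 4)*(l^4 - 7*l^3 + 2*l^2 + 40*l) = (l - 4)^2*(l + 4)*(l^3 - 3*l^2 - 10*l) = l*(l - 4)^2*(l + 4)*(l^2 - 3*l - 10) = l*(l - 4)^2*(l + 2)*(l + 4)*(l - 5)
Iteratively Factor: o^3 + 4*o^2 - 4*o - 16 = (o + 2)*(o^2 + 2*o - 8) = (o + 2)*(o + 4)*(o - 2)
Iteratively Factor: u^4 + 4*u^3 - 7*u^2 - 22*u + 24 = (u + 3)*(u^3 + u^2 - 10*u + 8) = (u - 2)*(u + 3)*(u^2 + 3*u - 4) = (u - 2)*(u - 1)*(u + 3)*(u + 4)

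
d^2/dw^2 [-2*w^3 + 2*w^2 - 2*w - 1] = 4 - 12*w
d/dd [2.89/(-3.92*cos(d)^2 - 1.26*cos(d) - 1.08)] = -(22.6576*cos(d) + 3.6414)*sin(d)/(3.92*cos(d)^2 + 1.26*cos(d) + 1.08)^2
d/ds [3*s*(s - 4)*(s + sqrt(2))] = 9*s^2 - 24*s + 6*sqrt(2)*s - 12*sqrt(2)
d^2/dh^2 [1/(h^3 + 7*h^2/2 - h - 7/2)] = 4*(-(6*h + 7)*(2*h^3 + 7*h^2 - 2*h - 7) + 4*(3*h^2 + 7*h - 1)^2)/(2*h^3 + 7*h^2 - 2*h - 7)^3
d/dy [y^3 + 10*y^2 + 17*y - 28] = 3*y^2 + 20*y + 17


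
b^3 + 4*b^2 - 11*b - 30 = (b - 3)*(b + 2)*(b + 5)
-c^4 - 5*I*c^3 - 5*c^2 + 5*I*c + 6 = (c - I)*(c + 6*I)*(-I*c - I)*(-I*c + I)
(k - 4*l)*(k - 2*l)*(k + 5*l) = k^3 - k^2*l - 22*k*l^2 + 40*l^3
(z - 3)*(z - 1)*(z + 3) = z^3 - z^2 - 9*z + 9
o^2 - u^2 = (o - u)*(o + u)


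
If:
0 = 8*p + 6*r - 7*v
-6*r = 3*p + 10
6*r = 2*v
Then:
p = -50/31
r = -80/93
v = -80/31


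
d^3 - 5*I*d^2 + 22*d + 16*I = (d - 8*I)*(d + I)*(d + 2*I)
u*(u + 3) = u^2 + 3*u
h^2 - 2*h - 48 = (h - 8)*(h + 6)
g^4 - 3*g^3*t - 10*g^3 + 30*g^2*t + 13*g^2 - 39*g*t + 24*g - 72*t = (g - 8)*(g - 3)*(g + 1)*(g - 3*t)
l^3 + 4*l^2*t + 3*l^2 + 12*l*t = l*(l + 3)*(l + 4*t)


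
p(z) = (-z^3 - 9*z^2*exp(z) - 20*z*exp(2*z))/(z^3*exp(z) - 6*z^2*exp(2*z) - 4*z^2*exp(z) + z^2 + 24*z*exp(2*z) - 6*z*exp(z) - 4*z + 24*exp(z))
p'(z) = (-z^3 - 9*z^2*exp(z) - 20*z*exp(2*z))*(-z^3*exp(z) + 12*z^2*exp(2*z) + z^2*exp(z) - 36*z*exp(2*z) + 14*z*exp(z) - 2*z - 24*exp(2*z) - 18*exp(z) + 4)/(z^3*exp(z) - 6*z^2*exp(2*z) - 4*z^2*exp(z) + z^2 + 24*z*exp(2*z) - 6*z*exp(z) - 4*z + 24*exp(z))^2 + (-9*z^2*exp(z) - 3*z^2 - 40*z*exp(2*z) - 18*z*exp(z) - 20*exp(2*z))/(z^3*exp(z) - 6*z^2*exp(2*z) - 4*z^2*exp(z) + z^2 + 24*z*exp(2*z) - 6*z*exp(z) - 4*z + 24*exp(z)) = (z*(z^2 + 9*z*exp(z) + 20*exp(2*z))*(z^3*exp(z) - 12*z^2*exp(2*z) - z^2*exp(z) + 36*z*exp(2*z) - 14*z*exp(z) + 2*z + 24*exp(2*z) + 18*exp(z) - 4) - (9*z^2*exp(z) + 3*z^2 + 40*z*exp(2*z) + 18*z*exp(z) + 20*exp(2*z))*(z^3*exp(z) - 6*z^2*exp(2*z) - 4*z^2*exp(z) + z^2 + 24*z*exp(2*z) - 6*z*exp(z) - 4*z + 24*exp(z)))/(z^3*exp(z) - 6*z^2*exp(2*z) - 4*z^2*exp(z) + z^2 + 24*z*exp(2*z) - 6*z*exp(z) - 4*z + 24*exp(z))^2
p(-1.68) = 0.11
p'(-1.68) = -0.51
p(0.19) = -0.18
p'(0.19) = -1.04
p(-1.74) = 0.14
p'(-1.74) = -0.57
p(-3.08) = 1.25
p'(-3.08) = -0.87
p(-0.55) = 0.18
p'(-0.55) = 0.17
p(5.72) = 1.96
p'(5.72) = -1.16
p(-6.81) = 4.31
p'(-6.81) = -0.85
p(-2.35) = 0.60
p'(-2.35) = -0.87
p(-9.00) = 6.24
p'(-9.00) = -0.90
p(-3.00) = 1.18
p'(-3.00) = -0.87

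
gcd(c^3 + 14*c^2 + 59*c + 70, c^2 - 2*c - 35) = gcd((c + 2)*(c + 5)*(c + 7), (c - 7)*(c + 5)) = c + 5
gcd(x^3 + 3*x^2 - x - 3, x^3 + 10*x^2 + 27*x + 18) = x^2 + 4*x + 3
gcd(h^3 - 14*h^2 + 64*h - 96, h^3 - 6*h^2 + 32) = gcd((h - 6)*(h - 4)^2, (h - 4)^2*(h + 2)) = h^2 - 8*h + 16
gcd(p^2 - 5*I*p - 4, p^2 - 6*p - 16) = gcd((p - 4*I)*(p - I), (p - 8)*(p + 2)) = 1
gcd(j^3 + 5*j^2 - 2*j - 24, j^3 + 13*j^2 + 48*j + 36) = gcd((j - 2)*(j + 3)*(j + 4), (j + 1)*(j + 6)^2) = 1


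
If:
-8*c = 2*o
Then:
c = -o/4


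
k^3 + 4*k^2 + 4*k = k*(k + 2)^2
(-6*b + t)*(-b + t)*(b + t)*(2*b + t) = 12*b^4 + 4*b^3*t - 13*b^2*t^2 - 4*b*t^3 + t^4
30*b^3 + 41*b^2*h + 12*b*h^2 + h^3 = (b + h)*(5*b + h)*(6*b + h)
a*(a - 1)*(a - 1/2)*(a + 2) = a^4 + a^3/2 - 5*a^2/2 + a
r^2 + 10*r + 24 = (r + 4)*(r + 6)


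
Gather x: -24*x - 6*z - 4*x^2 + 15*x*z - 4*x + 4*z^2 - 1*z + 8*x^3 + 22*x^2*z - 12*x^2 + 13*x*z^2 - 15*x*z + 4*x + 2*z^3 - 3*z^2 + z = 8*x^3 + x^2*(22*z - 16) + x*(13*z^2 - 24) + 2*z^3 + z^2 - 6*z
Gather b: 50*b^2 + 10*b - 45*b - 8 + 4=50*b^2 - 35*b - 4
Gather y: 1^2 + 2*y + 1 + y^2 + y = y^2 + 3*y + 2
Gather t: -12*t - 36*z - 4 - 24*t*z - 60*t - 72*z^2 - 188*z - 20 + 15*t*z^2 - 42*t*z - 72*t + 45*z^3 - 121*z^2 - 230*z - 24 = t*(15*z^2 - 66*z - 144) + 45*z^3 - 193*z^2 - 454*z - 48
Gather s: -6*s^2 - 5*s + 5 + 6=-6*s^2 - 5*s + 11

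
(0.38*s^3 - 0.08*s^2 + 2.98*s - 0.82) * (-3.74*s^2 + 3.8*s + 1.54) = -1.4212*s^5 + 1.7432*s^4 - 10.864*s^3 + 14.2676*s^2 + 1.4732*s - 1.2628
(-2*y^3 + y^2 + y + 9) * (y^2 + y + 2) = -2*y^5 - y^4 - 2*y^3 + 12*y^2 + 11*y + 18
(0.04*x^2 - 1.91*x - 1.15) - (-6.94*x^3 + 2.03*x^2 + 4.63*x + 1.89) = 6.94*x^3 - 1.99*x^2 - 6.54*x - 3.04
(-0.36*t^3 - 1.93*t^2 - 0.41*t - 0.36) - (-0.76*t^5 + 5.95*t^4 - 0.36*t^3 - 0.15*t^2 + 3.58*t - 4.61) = 0.76*t^5 - 5.95*t^4 - 1.78*t^2 - 3.99*t + 4.25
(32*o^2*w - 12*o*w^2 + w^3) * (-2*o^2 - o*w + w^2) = -64*o^4*w - 8*o^3*w^2 + 42*o^2*w^3 - 13*o*w^4 + w^5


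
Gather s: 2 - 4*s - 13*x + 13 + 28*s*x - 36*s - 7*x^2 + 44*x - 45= s*(28*x - 40) - 7*x^2 + 31*x - 30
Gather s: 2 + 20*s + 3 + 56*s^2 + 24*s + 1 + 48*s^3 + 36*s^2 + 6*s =48*s^3 + 92*s^2 + 50*s + 6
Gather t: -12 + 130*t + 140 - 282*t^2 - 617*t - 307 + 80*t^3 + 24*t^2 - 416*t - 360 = 80*t^3 - 258*t^2 - 903*t - 539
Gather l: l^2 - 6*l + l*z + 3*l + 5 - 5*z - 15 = l^2 + l*(z - 3) - 5*z - 10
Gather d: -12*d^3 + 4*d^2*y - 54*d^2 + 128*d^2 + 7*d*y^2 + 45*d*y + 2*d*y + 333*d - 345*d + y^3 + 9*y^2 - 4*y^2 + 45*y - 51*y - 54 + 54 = -12*d^3 + d^2*(4*y + 74) + d*(7*y^2 + 47*y - 12) + y^3 + 5*y^2 - 6*y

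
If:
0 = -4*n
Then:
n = 0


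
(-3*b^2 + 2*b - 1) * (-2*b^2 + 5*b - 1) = 6*b^4 - 19*b^3 + 15*b^2 - 7*b + 1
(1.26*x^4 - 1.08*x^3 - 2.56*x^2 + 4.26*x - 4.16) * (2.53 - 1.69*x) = -2.1294*x^5 + 5.013*x^4 + 1.594*x^3 - 13.6762*x^2 + 17.8082*x - 10.5248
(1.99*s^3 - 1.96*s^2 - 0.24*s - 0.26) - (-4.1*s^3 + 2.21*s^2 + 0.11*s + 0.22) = 6.09*s^3 - 4.17*s^2 - 0.35*s - 0.48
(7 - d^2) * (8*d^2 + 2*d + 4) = -8*d^4 - 2*d^3 + 52*d^2 + 14*d + 28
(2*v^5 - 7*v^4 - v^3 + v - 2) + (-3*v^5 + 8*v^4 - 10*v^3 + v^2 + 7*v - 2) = -v^5 + v^4 - 11*v^3 + v^2 + 8*v - 4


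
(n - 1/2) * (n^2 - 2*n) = n^3 - 5*n^2/2 + n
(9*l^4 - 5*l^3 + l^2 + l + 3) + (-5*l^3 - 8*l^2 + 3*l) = 9*l^4 - 10*l^3 - 7*l^2 + 4*l + 3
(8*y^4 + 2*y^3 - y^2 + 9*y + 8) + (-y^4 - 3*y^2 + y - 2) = 7*y^4 + 2*y^3 - 4*y^2 + 10*y + 6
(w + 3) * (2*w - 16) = 2*w^2 - 10*w - 48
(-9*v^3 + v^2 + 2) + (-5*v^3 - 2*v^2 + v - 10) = -14*v^3 - v^2 + v - 8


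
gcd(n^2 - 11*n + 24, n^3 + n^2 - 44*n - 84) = 1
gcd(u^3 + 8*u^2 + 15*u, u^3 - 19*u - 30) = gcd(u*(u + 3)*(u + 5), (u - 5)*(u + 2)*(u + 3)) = u + 3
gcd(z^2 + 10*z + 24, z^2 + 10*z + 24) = z^2 + 10*z + 24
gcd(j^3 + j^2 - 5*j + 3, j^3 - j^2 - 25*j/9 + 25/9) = j - 1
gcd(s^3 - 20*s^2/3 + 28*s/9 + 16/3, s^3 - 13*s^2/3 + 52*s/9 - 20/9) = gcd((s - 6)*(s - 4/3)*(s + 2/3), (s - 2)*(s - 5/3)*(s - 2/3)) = 1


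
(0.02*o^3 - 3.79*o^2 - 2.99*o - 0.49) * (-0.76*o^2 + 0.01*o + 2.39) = -0.0152*o^5 + 2.8806*o^4 + 2.2823*o^3 - 8.7156*o^2 - 7.151*o - 1.1711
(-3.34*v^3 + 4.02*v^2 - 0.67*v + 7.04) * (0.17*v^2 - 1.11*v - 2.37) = -0.5678*v^5 + 4.3908*v^4 + 3.3397*v^3 - 7.5869*v^2 - 6.2265*v - 16.6848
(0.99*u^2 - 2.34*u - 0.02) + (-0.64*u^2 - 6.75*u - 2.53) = 0.35*u^2 - 9.09*u - 2.55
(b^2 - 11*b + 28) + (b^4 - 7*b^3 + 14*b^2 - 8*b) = b^4 - 7*b^3 + 15*b^2 - 19*b + 28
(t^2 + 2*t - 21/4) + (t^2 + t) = 2*t^2 + 3*t - 21/4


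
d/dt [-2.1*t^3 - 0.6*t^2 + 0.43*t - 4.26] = -6.3*t^2 - 1.2*t + 0.43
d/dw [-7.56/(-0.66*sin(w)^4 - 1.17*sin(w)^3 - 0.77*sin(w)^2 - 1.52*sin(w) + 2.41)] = (-26.6112*sin(w) + 4.9896*sin(3*w) + 13.2678*cos(2*w) - 24.759)*cos(w)/(0.66*sin(w)^4 + 1.17*sin(w)^3 + 0.77*sin(w)^2 + 1.52*sin(w) - 2.41)^2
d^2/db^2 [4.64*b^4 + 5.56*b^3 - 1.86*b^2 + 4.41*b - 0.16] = 55.68*b^2 + 33.36*b - 3.72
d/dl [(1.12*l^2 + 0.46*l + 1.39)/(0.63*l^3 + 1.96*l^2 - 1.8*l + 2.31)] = (-0.7056*l^4 - 0.5796*l^3 - 5.5447*l^2 - 0.274399999999999*l + 3.5646)/(0.3969*l^6 + 2.4696*l^5 + 1.5736*l^4 - 4.1454*l^3 + 12.2952*l^2 - 8.316*l + 5.3361)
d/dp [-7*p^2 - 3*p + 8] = -14*p - 3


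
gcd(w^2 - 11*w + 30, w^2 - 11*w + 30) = w^2 - 11*w + 30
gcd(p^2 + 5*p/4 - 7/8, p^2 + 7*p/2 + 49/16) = p + 7/4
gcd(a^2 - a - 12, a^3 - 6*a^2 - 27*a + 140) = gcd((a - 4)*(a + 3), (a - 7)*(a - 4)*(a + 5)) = a - 4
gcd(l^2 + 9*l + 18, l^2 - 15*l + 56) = 1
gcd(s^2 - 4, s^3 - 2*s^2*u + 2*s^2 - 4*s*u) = s + 2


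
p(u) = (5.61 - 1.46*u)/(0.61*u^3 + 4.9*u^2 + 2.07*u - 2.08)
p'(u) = (5.61 - 1.46*u)*(-1.83*u^2 - 9.8*u - 2.07)/(0.61*u^3 + 4.9*u^2 + 2.07*u - 2.08)^2 - 1.46/(0.61*u^3 + 4.9*u^2 + 2.07*u - 2.08) = (1.7812*u^3 - 3.1123*u^2 - 54.978*u - 8.5759)/(0.3721*u^6 + 5.978*u^5 + 26.5354*u^4 + 17.7484*u^3 - 16.0991*u^2 - 8.6112*u + 4.3264)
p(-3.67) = 0.42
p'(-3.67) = 0.09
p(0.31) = -5.43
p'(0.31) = -28.71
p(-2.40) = 0.72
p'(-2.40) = 0.50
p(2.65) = 0.04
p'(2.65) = -0.06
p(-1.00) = 50.50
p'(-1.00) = 2117.79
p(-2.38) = 0.73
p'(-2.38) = 0.51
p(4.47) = -0.01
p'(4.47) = -0.01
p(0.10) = -3.00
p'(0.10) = -4.24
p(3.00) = 0.02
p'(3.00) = -0.04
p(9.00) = -0.01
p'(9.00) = 0.00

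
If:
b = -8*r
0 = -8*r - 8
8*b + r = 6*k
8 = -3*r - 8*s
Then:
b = 8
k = 21/2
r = -1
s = -5/8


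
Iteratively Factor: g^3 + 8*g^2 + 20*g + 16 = (g + 4)*(g^2 + 4*g + 4) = (g + 2)*(g + 4)*(g + 2)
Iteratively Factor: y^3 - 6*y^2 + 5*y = (y)*(y^2 - 6*y + 5) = y*(y - 5)*(y - 1)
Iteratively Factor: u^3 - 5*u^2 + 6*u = (u - 3)*(u^2 - 2*u) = (u - 3)*(u - 2)*(u)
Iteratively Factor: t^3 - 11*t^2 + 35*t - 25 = (t - 5)*(t^2 - 6*t + 5) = (t - 5)*(t - 1)*(t - 5)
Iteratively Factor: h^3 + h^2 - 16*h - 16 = (h - 4)*(h^2 + 5*h + 4) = (h - 4)*(h + 4)*(h + 1)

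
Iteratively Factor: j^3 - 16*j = (j)*(j^2 - 16) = j*(j - 4)*(j + 4)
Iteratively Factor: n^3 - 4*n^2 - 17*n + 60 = (n - 3)*(n^2 - n - 20) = (n - 3)*(n + 4)*(n - 5)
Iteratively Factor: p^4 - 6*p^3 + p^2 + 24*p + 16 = (p + 1)*(p^3 - 7*p^2 + 8*p + 16) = (p - 4)*(p + 1)*(p^2 - 3*p - 4) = (p - 4)^2*(p + 1)*(p + 1)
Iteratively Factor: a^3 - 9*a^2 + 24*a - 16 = (a - 4)*(a^2 - 5*a + 4) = (a - 4)^2*(a - 1)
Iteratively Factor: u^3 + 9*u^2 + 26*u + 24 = (u + 3)*(u^2 + 6*u + 8) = (u + 2)*(u + 3)*(u + 4)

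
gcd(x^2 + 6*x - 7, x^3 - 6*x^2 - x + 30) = 1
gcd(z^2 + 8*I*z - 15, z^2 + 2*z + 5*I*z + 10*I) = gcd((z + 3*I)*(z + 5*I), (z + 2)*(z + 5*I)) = z + 5*I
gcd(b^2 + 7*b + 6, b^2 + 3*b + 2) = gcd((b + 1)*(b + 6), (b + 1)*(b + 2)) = b + 1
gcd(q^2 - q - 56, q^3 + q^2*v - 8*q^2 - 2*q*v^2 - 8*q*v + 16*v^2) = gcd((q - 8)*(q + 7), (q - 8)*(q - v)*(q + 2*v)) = q - 8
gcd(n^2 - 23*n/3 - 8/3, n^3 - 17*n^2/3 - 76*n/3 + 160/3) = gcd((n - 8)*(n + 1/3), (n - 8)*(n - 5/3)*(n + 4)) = n - 8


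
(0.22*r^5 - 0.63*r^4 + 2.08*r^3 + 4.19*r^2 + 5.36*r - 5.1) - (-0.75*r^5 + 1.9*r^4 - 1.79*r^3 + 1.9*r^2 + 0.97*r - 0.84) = 0.97*r^5 - 2.53*r^4 + 3.87*r^3 + 2.29*r^2 + 4.39*r - 4.26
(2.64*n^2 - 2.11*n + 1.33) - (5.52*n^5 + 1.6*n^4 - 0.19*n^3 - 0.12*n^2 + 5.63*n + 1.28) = -5.52*n^5 - 1.6*n^4 + 0.19*n^3 + 2.76*n^2 - 7.74*n + 0.05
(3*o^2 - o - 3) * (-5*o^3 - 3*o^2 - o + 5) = -15*o^5 - 4*o^4 + 15*o^3 + 25*o^2 - 2*o - 15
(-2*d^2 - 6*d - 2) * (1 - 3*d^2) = 6*d^4 + 18*d^3 + 4*d^2 - 6*d - 2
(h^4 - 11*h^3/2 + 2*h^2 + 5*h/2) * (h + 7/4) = h^5 - 15*h^4/4 - 61*h^3/8 + 6*h^2 + 35*h/8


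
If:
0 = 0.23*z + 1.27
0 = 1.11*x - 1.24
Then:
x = 1.12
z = -5.52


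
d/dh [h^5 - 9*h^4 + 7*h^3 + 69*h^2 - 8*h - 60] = 5*h^4 - 36*h^3 + 21*h^2 + 138*h - 8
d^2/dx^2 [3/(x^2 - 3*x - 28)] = 6*(x^2 - 3*x - (2*x - 3)^2 - 28)/(-x^2 + 3*x + 28)^3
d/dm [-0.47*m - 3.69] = -0.470000000000000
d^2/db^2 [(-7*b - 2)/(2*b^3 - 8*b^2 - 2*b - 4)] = ((7*b + 2)*(-3*b^2 + 8*b + 1)^2 + (21*b^2 - 56*b + (3*b - 4)*(7*b + 2) - 7)*(-b^3 + 4*b^2 + b + 2))/(-b^3 + 4*b^2 + b + 2)^3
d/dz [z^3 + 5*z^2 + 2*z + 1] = 3*z^2 + 10*z + 2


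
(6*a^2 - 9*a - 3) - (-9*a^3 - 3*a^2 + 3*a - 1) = 9*a^3 + 9*a^2 - 12*a - 2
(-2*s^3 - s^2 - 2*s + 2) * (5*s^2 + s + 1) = -10*s^5 - 7*s^4 - 13*s^3 + 7*s^2 + 2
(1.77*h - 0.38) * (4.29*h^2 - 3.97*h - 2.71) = 7.5933*h^3 - 8.6571*h^2 - 3.2881*h + 1.0298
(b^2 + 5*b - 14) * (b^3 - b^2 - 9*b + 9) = b^5 + 4*b^4 - 28*b^3 - 22*b^2 + 171*b - 126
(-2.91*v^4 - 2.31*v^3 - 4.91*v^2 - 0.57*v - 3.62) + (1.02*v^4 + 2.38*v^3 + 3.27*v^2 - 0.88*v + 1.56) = -1.89*v^4 + 0.0699999999999998*v^3 - 1.64*v^2 - 1.45*v - 2.06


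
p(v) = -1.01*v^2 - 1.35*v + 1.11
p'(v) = -2.02*v - 1.35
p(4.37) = -24.08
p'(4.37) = -10.18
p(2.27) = -7.16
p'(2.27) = -5.94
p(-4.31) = -11.83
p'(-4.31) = 7.36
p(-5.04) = -17.74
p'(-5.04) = 8.83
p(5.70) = -39.40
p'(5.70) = -12.86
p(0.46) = 0.28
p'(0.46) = -2.28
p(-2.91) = -3.51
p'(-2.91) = 4.53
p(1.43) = -2.89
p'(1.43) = -4.24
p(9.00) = -92.85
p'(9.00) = -19.53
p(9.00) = -92.85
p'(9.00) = -19.53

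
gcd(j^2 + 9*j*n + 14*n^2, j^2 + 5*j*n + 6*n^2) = j + 2*n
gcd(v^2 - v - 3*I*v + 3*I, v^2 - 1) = v - 1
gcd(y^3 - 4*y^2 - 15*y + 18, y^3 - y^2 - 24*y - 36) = y^2 - 3*y - 18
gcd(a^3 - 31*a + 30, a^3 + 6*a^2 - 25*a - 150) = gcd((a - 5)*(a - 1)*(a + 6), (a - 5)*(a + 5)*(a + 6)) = a^2 + a - 30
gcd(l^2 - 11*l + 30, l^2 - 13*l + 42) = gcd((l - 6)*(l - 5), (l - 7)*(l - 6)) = l - 6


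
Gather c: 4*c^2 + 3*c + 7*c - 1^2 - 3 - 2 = 4*c^2 + 10*c - 6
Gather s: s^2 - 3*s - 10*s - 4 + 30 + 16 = s^2 - 13*s + 42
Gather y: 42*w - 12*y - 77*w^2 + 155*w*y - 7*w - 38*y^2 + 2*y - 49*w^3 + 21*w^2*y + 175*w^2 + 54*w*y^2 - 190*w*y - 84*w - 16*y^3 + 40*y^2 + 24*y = -49*w^3 + 98*w^2 - 49*w - 16*y^3 + y^2*(54*w + 2) + y*(21*w^2 - 35*w + 14)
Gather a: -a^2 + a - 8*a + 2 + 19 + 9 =-a^2 - 7*a + 30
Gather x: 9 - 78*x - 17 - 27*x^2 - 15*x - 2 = -27*x^2 - 93*x - 10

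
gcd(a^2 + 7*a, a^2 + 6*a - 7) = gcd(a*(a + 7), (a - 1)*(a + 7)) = a + 7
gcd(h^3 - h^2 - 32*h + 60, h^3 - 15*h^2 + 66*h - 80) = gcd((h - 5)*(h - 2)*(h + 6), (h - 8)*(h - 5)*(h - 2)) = h^2 - 7*h + 10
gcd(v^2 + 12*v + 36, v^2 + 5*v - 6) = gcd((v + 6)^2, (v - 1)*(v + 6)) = v + 6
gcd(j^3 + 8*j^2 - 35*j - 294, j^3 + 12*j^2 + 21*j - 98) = j^2 + 14*j + 49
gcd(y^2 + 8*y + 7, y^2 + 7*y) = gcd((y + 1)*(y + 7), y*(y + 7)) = y + 7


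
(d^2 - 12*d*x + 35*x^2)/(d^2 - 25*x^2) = (d - 7*x)/(d + 5*x)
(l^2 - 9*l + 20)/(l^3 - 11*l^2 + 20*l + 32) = (l - 5)/(l^2 - 7*l - 8)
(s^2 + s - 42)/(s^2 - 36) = (s + 7)/(s + 6)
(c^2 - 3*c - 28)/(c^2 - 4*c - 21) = (c + 4)/(c + 3)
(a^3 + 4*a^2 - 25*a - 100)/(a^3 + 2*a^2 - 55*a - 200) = (a^2 - a - 20)/(a^2 - 3*a - 40)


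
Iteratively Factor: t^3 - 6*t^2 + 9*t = (t)*(t^2 - 6*t + 9) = t*(t - 3)*(t - 3)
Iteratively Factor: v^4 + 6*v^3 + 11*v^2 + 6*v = (v + 3)*(v^3 + 3*v^2 + 2*v) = (v + 1)*(v + 3)*(v^2 + 2*v) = (v + 1)*(v + 2)*(v + 3)*(v)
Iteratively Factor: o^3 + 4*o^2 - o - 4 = (o + 1)*(o^2 + 3*o - 4) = (o + 1)*(o + 4)*(o - 1)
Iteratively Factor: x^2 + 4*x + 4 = (x + 2)*(x + 2)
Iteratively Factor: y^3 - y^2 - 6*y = (y - 3)*(y^2 + 2*y) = (y - 3)*(y + 2)*(y)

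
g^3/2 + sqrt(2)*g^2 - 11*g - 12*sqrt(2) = (g/2 + sqrt(2)/2)*(g - 3*sqrt(2))*(g + 4*sqrt(2))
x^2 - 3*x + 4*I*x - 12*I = (x - 3)*(x + 4*I)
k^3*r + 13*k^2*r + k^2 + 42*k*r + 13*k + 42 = (k + 6)*(k + 7)*(k*r + 1)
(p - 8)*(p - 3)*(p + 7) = p^3 - 4*p^2 - 53*p + 168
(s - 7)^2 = s^2 - 14*s + 49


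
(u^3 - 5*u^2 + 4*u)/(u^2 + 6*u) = (u^2 - 5*u + 4)/(u + 6)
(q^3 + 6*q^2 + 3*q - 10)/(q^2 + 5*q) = q + 1 - 2/q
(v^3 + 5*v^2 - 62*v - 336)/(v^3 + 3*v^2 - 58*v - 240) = (v + 7)/(v + 5)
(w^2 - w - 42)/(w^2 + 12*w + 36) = (w - 7)/(w + 6)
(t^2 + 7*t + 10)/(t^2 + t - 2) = (t + 5)/(t - 1)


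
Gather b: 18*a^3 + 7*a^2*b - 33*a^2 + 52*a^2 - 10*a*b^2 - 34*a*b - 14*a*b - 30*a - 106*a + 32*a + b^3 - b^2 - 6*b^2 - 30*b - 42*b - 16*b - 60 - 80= 18*a^3 + 19*a^2 - 104*a + b^3 + b^2*(-10*a - 7) + b*(7*a^2 - 48*a - 88) - 140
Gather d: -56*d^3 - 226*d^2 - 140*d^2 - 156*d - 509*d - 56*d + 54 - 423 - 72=-56*d^3 - 366*d^2 - 721*d - 441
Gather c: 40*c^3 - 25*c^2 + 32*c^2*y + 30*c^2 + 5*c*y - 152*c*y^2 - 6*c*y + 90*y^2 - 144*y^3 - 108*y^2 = 40*c^3 + c^2*(32*y + 5) + c*(-152*y^2 - y) - 144*y^3 - 18*y^2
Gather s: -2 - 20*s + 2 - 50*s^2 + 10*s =-50*s^2 - 10*s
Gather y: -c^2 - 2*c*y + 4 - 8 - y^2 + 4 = -c^2 - 2*c*y - y^2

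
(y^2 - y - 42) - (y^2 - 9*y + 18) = 8*y - 60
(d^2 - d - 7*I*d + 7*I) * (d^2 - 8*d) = d^4 - 9*d^3 - 7*I*d^3 + 8*d^2 + 63*I*d^2 - 56*I*d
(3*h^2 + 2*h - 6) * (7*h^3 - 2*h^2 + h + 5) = 21*h^5 + 8*h^4 - 43*h^3 + 29*h^2 + 4*h - 30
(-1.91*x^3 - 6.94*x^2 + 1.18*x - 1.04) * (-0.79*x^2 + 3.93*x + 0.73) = 1.5089*x^5 - 2.0237*x^4 - 29.6007*x^3 + 0.392799999999999*x^2 - 3.2258*x - 0.7592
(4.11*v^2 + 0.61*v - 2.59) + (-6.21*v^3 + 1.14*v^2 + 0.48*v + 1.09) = -6.21*v^3 + 5.25*v^2 + 1.09*v - 1.5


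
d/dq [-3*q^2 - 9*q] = -6*q - 9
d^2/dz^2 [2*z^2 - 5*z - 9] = 4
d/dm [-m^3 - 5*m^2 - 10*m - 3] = -3*m^2 - 10*m - 10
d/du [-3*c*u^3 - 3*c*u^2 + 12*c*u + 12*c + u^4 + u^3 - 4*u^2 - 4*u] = -9*c*u^2 - 6*c*u + 12*c + 4*u^3 + 3*u^2 - 8*u - 4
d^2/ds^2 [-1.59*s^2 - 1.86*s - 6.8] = -3.18000000000000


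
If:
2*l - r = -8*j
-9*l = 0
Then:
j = r/8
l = 0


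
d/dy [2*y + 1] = 2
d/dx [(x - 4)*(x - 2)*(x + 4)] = 3*x^2 - 4*x - 16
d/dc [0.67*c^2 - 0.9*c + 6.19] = 1.34*c - 0.9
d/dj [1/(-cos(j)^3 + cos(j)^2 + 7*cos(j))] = (-3*sin(j) + 7*sin(j)/cos(j)^2 + 2*tan(j))/(sin(j)^2 + cos(j) + 6)^2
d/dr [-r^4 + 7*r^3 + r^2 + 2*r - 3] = -4*r^3 + 21*r^2 + 2*r + 2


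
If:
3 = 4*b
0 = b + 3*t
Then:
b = 3/4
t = -1/4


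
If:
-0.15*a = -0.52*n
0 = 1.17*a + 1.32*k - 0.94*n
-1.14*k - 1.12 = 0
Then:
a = 1.44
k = -0.98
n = 0.42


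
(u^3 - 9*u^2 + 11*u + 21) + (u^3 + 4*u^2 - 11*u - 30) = 2*u^3 - 5*u^2 - 9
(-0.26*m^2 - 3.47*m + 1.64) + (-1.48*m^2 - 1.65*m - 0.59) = -1.74*m^2 - 5.12*m + 1.05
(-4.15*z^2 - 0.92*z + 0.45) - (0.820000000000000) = -4.15*z^2 - 0.92*z - 0.37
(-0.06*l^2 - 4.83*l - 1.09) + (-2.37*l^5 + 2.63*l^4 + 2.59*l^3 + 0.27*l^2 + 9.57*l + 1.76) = -2.37*l^5 + 2.63*l^4 + 2.59*l^3 + 0.21*l^2 + 4.74*l + 0.67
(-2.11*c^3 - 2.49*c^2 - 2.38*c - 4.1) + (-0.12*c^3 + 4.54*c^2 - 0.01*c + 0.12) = -2.23*c^3 + 2.05*c^2 - 2.39*c - 3.98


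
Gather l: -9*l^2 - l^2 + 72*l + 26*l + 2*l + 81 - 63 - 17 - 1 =-10*l^2 + 100*l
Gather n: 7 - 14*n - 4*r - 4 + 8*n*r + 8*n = n*(8*r - 6) - 4*r + 3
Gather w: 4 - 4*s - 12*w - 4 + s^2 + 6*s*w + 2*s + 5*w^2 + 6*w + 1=s^2 - 2*s + 5*w^2 + w*(6*s - 6) + 1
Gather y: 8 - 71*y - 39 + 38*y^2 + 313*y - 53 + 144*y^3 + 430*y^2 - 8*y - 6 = 144*y^3 + 468*y^2 + 234*y - 90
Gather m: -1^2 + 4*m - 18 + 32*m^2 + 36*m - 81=32*m^2 + 40*m - 100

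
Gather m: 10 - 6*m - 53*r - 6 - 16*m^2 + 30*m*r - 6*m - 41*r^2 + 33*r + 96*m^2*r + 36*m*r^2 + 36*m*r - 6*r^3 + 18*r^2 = m^2*(96*r - 16) + m*(36*r^2 + 66*r - 12) - 6*r^3 - 23*r^2 - 20*r + 4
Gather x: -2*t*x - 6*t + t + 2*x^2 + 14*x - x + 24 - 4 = -5*t + 2*x^2 + x*(13 - 2*t) + 20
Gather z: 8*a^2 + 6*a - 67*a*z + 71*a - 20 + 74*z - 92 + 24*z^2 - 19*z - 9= 8*a^2 + 77*a + 24*z^2 + z*(55 - 67*a) - 121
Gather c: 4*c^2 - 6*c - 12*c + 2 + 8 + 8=4*c^2 - 18*c + 18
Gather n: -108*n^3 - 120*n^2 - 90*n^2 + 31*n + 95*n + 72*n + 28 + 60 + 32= -108*n^3 - 210*n^2 + 198*n + 120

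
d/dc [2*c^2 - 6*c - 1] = 4*c - 6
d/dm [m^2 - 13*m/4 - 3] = 2*m - 13/4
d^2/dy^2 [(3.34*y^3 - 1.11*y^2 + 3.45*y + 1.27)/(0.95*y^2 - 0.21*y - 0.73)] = (3.5527136788005e-15*y^5 - 3.5527136788005e-15*y^4 + 10.711528*y^3 + 5.330472*y^2 + 23.514576*y - 0.367304)/(0.857375*y^6 - 0.568575*y^5 - 1.85079*y^4 + 0.864549*y^3 + 1.422186*y^2 - 0.335727*y - 0.389017)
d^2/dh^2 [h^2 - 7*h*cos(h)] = 7*h*cos(h) + 14*sin(h) + 2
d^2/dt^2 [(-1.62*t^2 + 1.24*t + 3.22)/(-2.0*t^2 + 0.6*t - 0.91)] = (-7.105427357601e-15*t^4 - 6.032*t^3 - 94.9704*t^2 + 36.7248*t + 10.731364)/(8.0*t^6 - 7.2*t^5 + 13.08*t^4 - 6.768*t^3 + 5.9514*t^2 - 1.49058*t + 0.753571)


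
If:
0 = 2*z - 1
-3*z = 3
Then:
No Solution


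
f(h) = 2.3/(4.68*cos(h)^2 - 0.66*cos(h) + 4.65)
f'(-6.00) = 0.08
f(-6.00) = 0.28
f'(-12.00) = 0.16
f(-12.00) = 0.31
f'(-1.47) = -0.03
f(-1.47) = 0.50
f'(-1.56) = 0.06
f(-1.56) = 0.50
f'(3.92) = 0.21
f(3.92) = 0.31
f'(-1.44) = -0.06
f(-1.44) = 0.50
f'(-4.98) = 0.17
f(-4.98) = 0.48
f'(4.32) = 0.29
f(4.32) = 0.41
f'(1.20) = 0.23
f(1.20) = 0.46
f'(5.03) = -0.21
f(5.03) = 0.47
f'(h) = 2.3*(9.36*sin(h)*cos(h) - 0.66*sin(h))/(4.68*cos(h)^2 - 0.66*cos(h) + 4.65)^2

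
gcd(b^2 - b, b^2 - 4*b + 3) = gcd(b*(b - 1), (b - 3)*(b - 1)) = b - 1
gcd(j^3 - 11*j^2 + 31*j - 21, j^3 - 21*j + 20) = j - 1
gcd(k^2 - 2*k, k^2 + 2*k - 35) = 1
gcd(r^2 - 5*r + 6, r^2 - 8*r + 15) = r - 3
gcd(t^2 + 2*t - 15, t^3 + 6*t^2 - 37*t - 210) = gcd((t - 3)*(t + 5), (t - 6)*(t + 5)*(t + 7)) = t + 5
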